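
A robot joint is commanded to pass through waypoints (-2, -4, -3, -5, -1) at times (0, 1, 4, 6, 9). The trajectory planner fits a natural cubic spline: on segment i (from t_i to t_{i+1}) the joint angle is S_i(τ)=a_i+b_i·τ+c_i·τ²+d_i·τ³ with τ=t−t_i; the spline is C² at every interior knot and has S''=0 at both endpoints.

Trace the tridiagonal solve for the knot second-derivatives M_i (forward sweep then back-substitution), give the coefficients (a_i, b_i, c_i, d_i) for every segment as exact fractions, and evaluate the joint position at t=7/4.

  seg 0: a=-2 b=-817/339 c=0 d=139/339
  seg 1: a=-4 b=-400/339 c=139/113 d=-82/339
  seg 2: a=-3 b=-112/339 c=-107/113 d=415/1356
  seg 3: a=-5 b=-151/339 c=201/226 d=-67/678
S(7/4) = -15531/3616

Δ: Δ0=-2, Δ1=1/3, Δ2=-1, Δ3=4/3
row 1: diag=8, rhs=14; c'=3/8, d'=7/4
row 2: denom=10−3·3/8=71/8; d'=(-8−3·7/4)/(71/8)=-106/71
row 3: denom=10−2·16/71=678/71; d'=(14−2·-106/71)/(678/71)=201/113
back: M3=201/113
back: M2=-106/71−16/71·201/113=-214/113
back: M1=7/4−3/8·-214/113=278/113
M: M0=0, M1=278/113, M2=-214/113, M3=201/113, M4=0
seg 0: a=-2, c=M0/2=0, d=(M1−M0)/(6·1)=139/339, b=Δ0−h0·(2M0+M1)/6=-817/339
seg 1: a=-4, c=M1/2=139/113, d=(M2−M1)/(6·3)=-82/339, b=Δ1−h1·(2M1+M2)/6=-400/339
seg 2: a=-3, c=M2/2=-107/113, d=(M3−M2)/(6·2)=415/1356, b=Δ2−h2·(2M2+M3)/6=-112/339
seg 3: a=-5, c=M3/2=201/226, d=(M4−M3)/(6·3)=-67/678, b=Δ3−h3·(2M3+M4)/6=-151/339
t_q=7/4 → seg 1, τ=3/4; S=-4+-400/339·τ+139/113·τ²+-82/339·τ³=-15531/3616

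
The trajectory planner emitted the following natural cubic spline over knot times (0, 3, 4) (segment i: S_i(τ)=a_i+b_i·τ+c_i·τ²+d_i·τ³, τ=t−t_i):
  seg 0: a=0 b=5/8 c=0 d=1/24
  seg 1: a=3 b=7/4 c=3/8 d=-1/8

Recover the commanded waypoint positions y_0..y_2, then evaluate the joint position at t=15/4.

y_0=0 y_1=3 y_2=5
S(15/4) = 2289/512

y_0 = S_0(0) = a_0 = 0
y_1 = S_1(0) = a_1 = 3
y_2 = S_1(1) = 5
t_q=15/4 is in segment 1 (τ=3/4); S_1(τ)=2289/512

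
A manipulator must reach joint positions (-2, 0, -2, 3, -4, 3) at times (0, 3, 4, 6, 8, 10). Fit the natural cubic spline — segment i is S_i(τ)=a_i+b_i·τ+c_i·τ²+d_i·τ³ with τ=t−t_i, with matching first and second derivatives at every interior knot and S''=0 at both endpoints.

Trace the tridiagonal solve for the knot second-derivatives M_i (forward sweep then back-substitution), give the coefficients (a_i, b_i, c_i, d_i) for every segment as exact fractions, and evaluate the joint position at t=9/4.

Δ: Δ0=2/3, Δ1=-2, Δ2=5/2, Δ3=-7/2, Δ4=7/2
row 1: diag=8, rhs=-16; c'=1/8, d'=-2
row 2: denom=6−1·1/8=47/8; d'=(27−1·-2)/(47/8)=232/47
row 3: denom=8−2·16/47=344/47; d'=(-36−2·232/47)/(344/47)=-539/86
row 4: denom=8−2·47/172=641/86; d'=(42−2·-539/86)/(641/86)=4690/641
back: M4=4690/641
back: M3=-539/86−47/172·4690/641=-5299/641
back: M2=232/47−16/47·-5299/641=4968/641
back: M1=-2−1/8·4968/641=-1903/641
M: M0=0, M1=-1903/641, M2=4968/641, M3=-5299/641, M4=4690/641, M5=0
seg 0: a=-2, c=M0/2=0, d=(M1−M0)/(6·3)=-1903/11538, b=Δ0−h0·(2M0+M1)/6=8273/3846
seg 1: a=0, c=M1/2=-1903/1282, d=(M2−M1)/(6·1)=6871/3846, b=Δ1−h1·(2M1+M2)/6=-4427/1923
seg 2: a=-2, c=M2/2=2484/641, d=(M3−M2)/(6·2)=-10267/7692, b=Δ2−h2·(2M2+M3)/6=341/3846
seg 3: a=3, c=M3/2=-5299/1282, d=(M4−M3)/(6·2)=9989/7692, b=Δ3−h3·(2M3+M4)/6=-1645/3846
seg 4: a=-4, c=M4/2=2345/641, d=(M5−M4)/(6·2)=-2345/3846, b=Δ4−h4·(2M4+M5)/6=-5299/3846
t_q=9/4 → seg 0, τ=9/4; S=-2+8273/3846·τ+0·τ²+-1903/11538·τ³=78865/82048

  seg 0: a=-2 b=8273/3846 c=0 d=-1903/11538
  seg 1: a=0 b=-4427/1923 c=-1903/1282 d=6871/3846
  seg 2: a=-2 b=341/3846 c=2484/641 d=-10267/7692
  seg 3: a=3 b=-1645/3846 c=-5299/1282 d=9989/7692
  seg 4: a=-4 b=-5299/3846 c=2345/641 d=-2345/3846
S(9/4) = 78865/82048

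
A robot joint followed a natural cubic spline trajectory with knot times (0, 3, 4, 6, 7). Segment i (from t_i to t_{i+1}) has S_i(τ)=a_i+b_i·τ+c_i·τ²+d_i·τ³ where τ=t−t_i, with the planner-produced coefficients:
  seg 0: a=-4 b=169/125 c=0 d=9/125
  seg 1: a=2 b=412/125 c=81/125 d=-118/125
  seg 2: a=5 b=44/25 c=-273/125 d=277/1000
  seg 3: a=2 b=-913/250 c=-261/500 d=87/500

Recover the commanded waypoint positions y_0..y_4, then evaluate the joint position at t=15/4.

y_0=-4 y_1=2 y_2=5 y_3=2 y_4=-2
S(15/4) = 17753/4000

y_0 = S_0(0) = a_0 = -4
y_1 = S_1(0) = a_1 = 2
y_2 = S_2(0) = a_2 = 5
y_3 = S_3(0) = a_3 = 2
y_4 = S_3(1) = -2
t_q=15/4 is in segment 1 (τ=3/4); S_1(τ)=17753/4000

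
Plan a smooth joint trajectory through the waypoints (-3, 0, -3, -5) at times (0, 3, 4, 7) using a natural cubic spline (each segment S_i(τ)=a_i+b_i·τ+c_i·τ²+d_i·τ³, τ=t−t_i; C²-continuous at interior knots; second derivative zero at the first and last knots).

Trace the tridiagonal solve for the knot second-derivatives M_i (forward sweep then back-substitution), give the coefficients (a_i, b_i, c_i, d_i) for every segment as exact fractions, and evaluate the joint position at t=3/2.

Δ: Δ0=1, Δ1=-3, Δ2=-2/3
row 1: diag=8, rhs=-24; c'=1/8, d'=-3
row 2: denom=8−1·1/8=63/8; d'=(14−1·-3)/(63/8)=136/63
back: M2=136/63
back: M1=-3−1/8·136/63=-206/63
M: M0=0, M1=-206/63, M2=136/63, M3=0
seg 0: a=-3, c=M0/2=0, d=(M1−M0)/(6·3)=-103/567, b=Δ0−h0·(2M0+M1)/6=166/63
seg 1: a=0, c=M1/2=-103/63, d=(M2−M1)/(6·1)=19/21, b=Δ1−h1·(2M1+M2)/6=-143/63
seg 2: a=-3, c=M2/2=68/63, d=(M3−M2)/(6·3)=-68/567, b=Δ2−h2·(2M2+M3)/6=-178/63
t_q=3/2 → seg 0, τ=3/2; S=-3+166/63·τ+0·τ²+-103/567·τ³=19/56

  seg 0: a=-3 b=166/63 c=0 d=-103/567
  seg 1: a=0 b=-143/63 c=-103/63 d=19/21
  seg 2: a=-3 b=-178/63 c=68/63 d=-68/567
S(3/2) = 19/56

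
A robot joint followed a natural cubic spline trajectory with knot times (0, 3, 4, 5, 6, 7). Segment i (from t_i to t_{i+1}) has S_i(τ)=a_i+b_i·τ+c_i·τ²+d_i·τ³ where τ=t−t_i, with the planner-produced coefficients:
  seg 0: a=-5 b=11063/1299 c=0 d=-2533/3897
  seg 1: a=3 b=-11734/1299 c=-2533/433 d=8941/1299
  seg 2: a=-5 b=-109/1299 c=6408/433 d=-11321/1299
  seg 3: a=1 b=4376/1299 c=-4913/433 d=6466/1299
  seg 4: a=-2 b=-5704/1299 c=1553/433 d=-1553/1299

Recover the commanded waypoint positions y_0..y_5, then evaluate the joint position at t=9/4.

y_0=-5 y_1=3 y_2=-5 y_3=1 y_4=-2 y_5=-4
S(9/4) = 187291/27712

y_0 = S_0(0) = a_0 = -5
y_1 = S_1(0) = a_1 = 3
y_2 = S_2(0) = a_2 = -5
y_3 = S_3(0) = a_3 = 1
y_4 = S_4(0) = a_4 = -2
y_5 = S_4(1) = -4
t_q=9/4 is in segment 0 (τ=9/4); S_0(τ)=187291/27712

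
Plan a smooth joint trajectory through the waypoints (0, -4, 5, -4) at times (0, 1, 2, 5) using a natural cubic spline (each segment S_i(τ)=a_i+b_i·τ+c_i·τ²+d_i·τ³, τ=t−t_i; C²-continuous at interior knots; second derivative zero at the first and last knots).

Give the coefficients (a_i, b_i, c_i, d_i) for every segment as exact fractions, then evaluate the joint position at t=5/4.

  seg 0: a=0 b=-240/31 c=0 d=116/31
  seg 1: a=-4 b=108/31 c=348/31 d=-177/31
  seg 2: a=5 b=273/31 c=-183/31 d=61/93
S(5/4) = -4993/1984

Δ: Δ0=-4, Δ1=9, Δ2=-3
row 1: diag=4, rhs=78; c'=1/4, d'=39/2
row 2: denom=8−1·1/4=31/4; d'=(-72−1·39/2)/(31/4)=-366/31
back: M2=-366/31
back: M1=39/2−1/4·-366/31=696/31
M: M0=0, M1=696/31, M2=-366/31, M3=0
seg 0: a=0, c=M0/2=0, d=(M1−M0)/(6·1)=116/31, b=Δ0−h0·(2M0+M1)/6=-240/31
seg 1: a=-4, c=M1/2=348/31, d=(M2−M1)/(6·1)=-177/31, b=Δ1−h1·(2M1+M2)/6=108/31
seg 2: a=5, c=M2/2=-183/31, d=(M3−M2)/(6·3)=61/93, b=Δ2−h2·(2M2+M3)/6=273/31
t_q=5/4 → seg 1, τ=1/4; S=-4+108/31·τ+348/31·τ²+-177/31·τ³=-4993/1984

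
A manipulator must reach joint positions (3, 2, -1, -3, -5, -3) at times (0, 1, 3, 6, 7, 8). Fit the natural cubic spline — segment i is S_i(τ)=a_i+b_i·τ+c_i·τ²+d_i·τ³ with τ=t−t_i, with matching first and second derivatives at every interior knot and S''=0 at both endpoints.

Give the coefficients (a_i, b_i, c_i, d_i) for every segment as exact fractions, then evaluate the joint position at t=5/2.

  seg 0: a=3 b=-1913/2280 c=0 d=-367/2280
  seg 1: a=2 b=-1507/1140 c=-367/760 d=449/2280
  seg 2: a=-1 b=-203/228 c=531/760 d=-1423/6840
  seg 3: a=-3 b=-5279/2280 c=-223/190 d=679/456
  seg 4: a=-5 b=-223/1140 c=2503/760 d=-2503/2280
S(5/2) = -2461/6080

Δ: Δ0=-1, Δ1=-3/2, Δ2=-2/3, Δ3=-2, Δ4=2
row 1: diag=6, rhs=-3; c'=1/3, d'=-1/2
row 2: denom=10−2·1/3=28/3; d'=(5−2·-1/2)/(28/3)=9/14
row 3: denom=8−3·9/28=197/28; d'=(-8−3·9/14)/(197/28)=-278/197
row 4: denom=4−1·28/197=760/197; d'=(24−1·-278/197)/(760/197)=2503/380
back: M4=2503/380
back: M3=-278/197−28/197·2503/380=-223/95
back: M2=9/14−9/28·-223/95=531/380
back: M1=-1/2−1/3·531/380=-367/380
M: M0=0, M1=-367/380, M2=531/380, M3=-223/95, M4=2503/380, M5=0
seg 0: a=3, c=M0/2=0, d=(M1−M0)/(6·1)=-367/2280, b=Δ0−h0·(2M0+M1)/6=-1913/2280
seg 1: a=2, c=M1/2=-367/760, d=(M2−M1)/(6·2)=449/2280, b=Δ1−h1·(2M1+M2)/6=-1507/1140
seg 2: a=-1, c=M2/2=531/760, d=(M3−M2)/(6·3)=-1423/6840, b=Δ2−h2·(2M2+M3)/6=-203/228
seg 3: a=-3, c=M3/2=-223/190, d=(M4−M3)/(6·1)=679/456, b=Δ3−h3·(2M3+M4)/6=-5279/2280
seg 4: a=-5, c=M4/2=2503/760, d=(M5−M4)/(6·1)=-2503/2280, b=Δ4−h4·(2M4+M5)/6=-223/1140
t_q=5/2 → seg 1, τ=3/2; S=2+-1507/1140·τ+-367/760·τ²+449/2280·τ³=-2461/6080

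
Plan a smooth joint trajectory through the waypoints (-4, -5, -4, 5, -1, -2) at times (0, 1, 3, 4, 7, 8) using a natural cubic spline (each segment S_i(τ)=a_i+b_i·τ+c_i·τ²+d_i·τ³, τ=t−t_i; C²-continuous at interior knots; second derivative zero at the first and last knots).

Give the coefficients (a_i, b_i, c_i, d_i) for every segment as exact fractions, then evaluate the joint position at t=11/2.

Δ: Δ0=-1, Δ1=1/2, Δ2=9, Δ3=-2, Δ4=-1
row 1: diag=6, rhs=9; c'=1/3, d'=3/2
row 2: denom=6−2·1/3=16/3; d'=(51−2·3/2)/(16/3)=9
row 3: denom=8−1·3/16=125/16; d'=(-66−1·9)/(125/16)=-48/5
row 4: denom=8−3·48/125=856/125; d'=(6−3·-48/5)/(856/125)=2175/428
back: M4=2175/428
back: M3=-48/5−48/125·2175/428=-1236/107
back: M2=9−3/16·-1236/107=4779/428
back: M1=3/2−1/3·4779/428=-951/428
M: M0=0, M1=-951/428, M2=4779/428, M3=-1236/107, M4=2175/428, M5=0
seg 0: a=-4, c=M0/2=0, d=(M1−M0)/(6·1)=-317/856, b=Δ0−h0·(2M0+M1)/6=-539/856
seg 1: a=-5, c=M1/2=-951/856, d=(M2−M1)/(6·2)=955/856, b=Δ1−h1·(2M1+M2)/6=-745/428
seg 2: a=-4, c=M2/2=4779/856, d=(M3−M2)/(6·1)=-3241/856, b=Δ2−h2·(2M2+M3)/6=3083/428
seg 3: a=5, c=M3/2=-618/107, d=(M4−M3)/(6·3)=791/856, b=Δ3−h3·(2M3+M4)/6=6001/856
seg 4: a=-1, c=M4/2=2175/856, d=(M5−M4)/(6·1)=-725/856, b=Δ4−h4·(2M4+M5)/6=-1153/428
t_q=11/2 → seg 3, τ=3/2; S=5+6001/856·τ+-618/107·τ²+791/856·τ³=38617/6848

  seg 0: a=-4 b=-539/856 c=0 d=-317/856
  seg 1: a=-5 b=-745/428 c=-951/856 d=955/856
  seg 2: a=-4 b=3083/428 c=4779/856 d=-3241/856
  seg 3: a=5 b=6001/856 c=-618/107 d=791/856
  seg 4: a=-1 b=-1153/428 c=2175/856 d=-725/856
S(11/2) = 38617/6848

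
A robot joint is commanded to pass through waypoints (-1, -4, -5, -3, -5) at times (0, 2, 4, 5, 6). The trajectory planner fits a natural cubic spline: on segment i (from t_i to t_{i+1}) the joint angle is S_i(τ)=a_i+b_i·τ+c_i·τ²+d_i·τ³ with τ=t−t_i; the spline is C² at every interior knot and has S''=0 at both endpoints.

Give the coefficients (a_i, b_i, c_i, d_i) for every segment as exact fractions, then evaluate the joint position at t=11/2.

  seg 0: a=-1 b=-121/84 c=0 d=-5/336
  seg 1: a=-4 b=-34/21 c=-5/56 d=109/336
  seg 2: a=-5 b=23/12 c=13/7 d=-149/84
  seg 3: a=-3 b=13/42 c=-97/28 d=97/84
S(11/2) = -799/224

Δ: Δ0=-3/2, Δ1=-1/2, Δ2=2, Δ3=-2
row 1: diag=8, rhs=6; c'=1/4, d'=3/4
row 2: denom=6−2·1/4=11/2; d'=(15−2·3/4)/(11/2)=27/11
row 3: denom=4−1·2/11=42/11; d'=(-24−1·27/11)/(42/11)=-97/14
back: M3=-97/14
back: M2=27/11−2/11·-97/14=26/7
back: M1=3/4−1/4·26/7=-5/28
M: M0=0, M1=-5/28, M2=26/7, M3=-97/14, M4=0
seg 0: a=-1, c=M0/2=0, d=(M1−M0)/(6·2)=-5/336, b=Δ0−h0·(2M0+M1)/6=-121/84
seg 1: a=-4, c=M1/2=-5/56, d=(M2−M1)/(6·2)=109/336, b=Δ1−h1·(2M1+M2)/6=-34/21
seg 2: a=-5, c=M2/2=13/7, d=(M3−M2)/(6·1)=-149/84, b=Δ2−h2·(2M2+M3)/6=23/12
seg 3: a=-3, c=M3/2=-97/28, d=(M4−M3)/(6·1)=97/84, b=Δ3−h3·(2M3+M4)/6=13/42
t_q=11/2 → seg 3, τ=1/2; S=-3+13/42·τ+-97/28·τ²+97/84·τ³=-799/224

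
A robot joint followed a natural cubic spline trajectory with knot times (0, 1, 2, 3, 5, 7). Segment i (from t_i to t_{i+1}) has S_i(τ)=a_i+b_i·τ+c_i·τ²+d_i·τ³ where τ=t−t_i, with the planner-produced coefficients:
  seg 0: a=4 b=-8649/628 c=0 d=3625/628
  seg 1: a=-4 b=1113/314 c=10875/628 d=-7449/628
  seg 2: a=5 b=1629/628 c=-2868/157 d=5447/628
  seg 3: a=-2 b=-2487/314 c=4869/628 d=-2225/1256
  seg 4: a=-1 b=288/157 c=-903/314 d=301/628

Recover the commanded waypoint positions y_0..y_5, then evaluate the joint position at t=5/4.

y_0 = S_0(0) = a_0 = 4
y_1 = S_1(0) = a_1 = -4
y_2 = S_2(0) = a_2 = 5
y_3 = S_3(0) = a_3 = -2
y_4 = S_4(0) = a_4 = -1
y_5 = S_4(2) = -5
t_q=5/4 is in segment 1 (τ=1/4); S_1(τ)=-89101/40192

y_0=4 y_1=-4 y_2=5 y_3=-2 y_4=-1 y_5=-5
S(5/4) = -89101/40192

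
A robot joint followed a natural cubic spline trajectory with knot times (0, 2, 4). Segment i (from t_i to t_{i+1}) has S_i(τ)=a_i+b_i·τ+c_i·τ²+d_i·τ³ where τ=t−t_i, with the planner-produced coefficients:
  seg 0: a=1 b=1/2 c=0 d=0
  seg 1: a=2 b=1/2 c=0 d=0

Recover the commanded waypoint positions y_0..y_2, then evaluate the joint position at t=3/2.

y_0=1 y_1=2 y_2=3
S(3/2) = 7/4

y_0 = S_0(0) = a_0 = 1
y_1 = S_1(0) = a_1 = 2
y_2 = S_1(2) = 3
t_q=3/2 is in segment 0 (τ=3/2); S_0(τ)=7/4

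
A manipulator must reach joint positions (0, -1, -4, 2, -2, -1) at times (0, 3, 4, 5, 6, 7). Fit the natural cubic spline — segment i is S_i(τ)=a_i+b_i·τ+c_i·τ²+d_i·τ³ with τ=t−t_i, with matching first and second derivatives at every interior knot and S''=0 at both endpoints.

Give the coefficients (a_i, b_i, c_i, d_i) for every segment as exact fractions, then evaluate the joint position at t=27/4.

Δ: Δ0=-1/3, Δ1=-3, Δ2=6, Δ3=-4, Δ4=1
row 1: diag=8, rhs=-16; c'=1/8, d'=-2
row 2: denom=4−1·1/8=31/8; d'=(54−1·-2)/(31/8)=448/31
row 3: denom=4−1·8/31=116/31; d'=(-60−1·448/31)/(116/31)=-577/29
row 4: denom=4−1·31/116=433/116; d'=(30−1·-577/29)/(433/116)=5788/433
back: M4=5788/433
back: M3=-577/29−31/116·5788/433=-10162/433
back: M2=448/31−8/31·-10162/433=8880/433
back: M1=-2−1/8·8880/433=-1976/433
M: M0=0, M1=-1976/433, M2=8880/433, M3=-10162/433, M4=5788/433, M5=0
seg 0: a=0, c=M0/2=0, d=(M1−M0)/(6·3)=-988/3897, b=Δ0−h0·(2M0+M1)/6=2531/1299
seg 1: a=-1, c=M1/2=-988/433, d=(M2−M1)/(6·1)=5428/1299, b=Δ1−h1·(2M1+M2)/6=-6361/1299
seg 2: a=-4, c=M2/2=4440/433, d=(M3−M2)/(6·1)=-9521/1299, b=Δ2−h2·(2M2+M3)/6=3995/1299
seg 3: a=2, c=M3/2=-5081/433, d=(M4−M3)/(6·1)=7975/1299, b=Δ3−h3·(2M3+M4)/6=2072/1299
seg 4: a=-2, c=M4/2=2894/433, d=(M5−M4)/(6·1)=-2894/1299, b=Δ4−h4·(2M4+M5)/6=-4489/1299
t_q=27/4 → seg 4, τ=3/4; S=-2+-4489/1299·τ+2894/433·τ²+-2894/1299·τ³=-24555/13856

  seg 0: a=0 b=2531/1299 c=0 d=-988/3897
  seg 1: a=-1 b=-6361/1299 c=-988/433 d=5428/1299
  seg 2: a=-4 b=3995/1299 c=4440/433 d=-9521/1299
  seg 3: a=2 b=2072/1299 c=-5081/433 d=7975/1299
  seg 4: a=-2 b=-4489/1299 c=2894/433 d=-2894/1299
S(27/4) = -24555/13856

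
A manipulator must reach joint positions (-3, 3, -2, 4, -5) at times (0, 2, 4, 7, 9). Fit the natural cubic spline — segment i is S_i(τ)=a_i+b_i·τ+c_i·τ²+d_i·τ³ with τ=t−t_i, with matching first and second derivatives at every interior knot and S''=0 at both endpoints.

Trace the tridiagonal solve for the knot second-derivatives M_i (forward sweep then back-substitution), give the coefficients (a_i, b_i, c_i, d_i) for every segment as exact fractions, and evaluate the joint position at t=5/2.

Δ: Δ0=3, Δ1=-5/2, Δ2=2, Δ3=-9/2
row 1: diag=8, rhs=-33; c'=1/4, d'=-33/8
row 2: denom=10−2·1/4=19/2; d'=(27−2·-33/8)/(19/2)=141/38
row 3: denom=10−3·6/19=172/19; d'=(-39−3·141/38)/(172/19)=-1905/344
back: M3=-1905/344
back: M2=141/38−6/19·-1905/344=939/172
back: M1=-33/8−1/4·939/172=-3777/688
M: M0=0, M1=-3777/688, M2=939/172, M3=-1905/344, M4=0
seg 0: a=-3, c=M0/2=0, d=(M1−M0)/(6·2)=-1259/2752, b=Δ0−h0·(2M0+M1)/6=3323/688
seg 1: a=3, c=M1/2=-3777/1376, d=(M2−M1)/(6·2)=2511/2752, b=Δ1−h1·(2M1+M2)/6=-227/344
seg 2: a=-2, c=M2/2=939/344, d=(M3−M2)/(6·3)=-1261/2064, b=Δ2−h2·(2M2+M3)/6=-475/688
seg 3: a=4, c=M3/2=-1905/688, d=(M4−M3)/(6·2)=635/1376, b=Δ3−h3·(2M3+M4)/6=-139/172
t_q=5/2 → seg 1, τ=1/2; S=3+-227/344·τ+-3777/1376·τ²+2511/2752·τ³=46187/22016

  seg 0: a=-3 b=3323/688 c=0 d=-1259/2752
  seg 1: a=3 b=-227/344 c=-3777/1376 d=2511/2752
  seg 2: a=-2 b=-475/688 c=939/344 d=-1261/2064
  seg 3: a=4 b=-139/172 c=-1905/688 d=635/1376
S(5/2) = 46187/22016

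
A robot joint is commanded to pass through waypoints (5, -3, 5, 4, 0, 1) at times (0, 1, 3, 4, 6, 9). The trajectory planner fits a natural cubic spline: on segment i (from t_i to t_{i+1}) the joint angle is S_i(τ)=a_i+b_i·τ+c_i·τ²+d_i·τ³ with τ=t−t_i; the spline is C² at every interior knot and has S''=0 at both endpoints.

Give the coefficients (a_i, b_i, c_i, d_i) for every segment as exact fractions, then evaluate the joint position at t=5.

Δ: Δ0=-8, Δ1=4, Δ2=-1, Δ3=-2, Δ4=1/3
row 1: diag=6, rhs=72; c'=1/3, d'=12
row 2: denom=6−2·1/3=16/3; d'=(-30−2·12)/(16/3)=-81/8
row 3: denom=6−1·3/16=93/16; d'=(-6−1·-81/8)/(93/16)=22/31
row 4: denom=10−2·32/93=866/93; d'=(14−2·22/31)/(866/93)=585/433
back: M4=585/433
back: M3=22/31−32/93·585/433=106/433
back: M2=-81/8−3/16·106/433=-4404/433
back: M1=12−1/3·-4404/433=6664/433
M: M0=0, M1=6664/433, M2=-4404/433, M3=106/433, M4=585/433, M5=0
seg 0: a=5, c=M0/2=0, d=(M1−M0)/(6·1)=3332/1299, b=Δ0−h0·(2M0+M1)/6=-13724/1299
seg 1: a=-3, c=M1/2=3332/433, d=(M2−M1)/(6·2)=-2767/1299, b=Δ1−h1·(2M1+M2)/6=-3728/1299
seg 2: a=5, c=M2/2=-2202/433, d=(M3−M2)/(6·1)=2255/1299, b=Δ2−h2·(2M2+M3)/6=3052/1299
seg 3: a=4, c=M3/2=53/433, d=(M4−M3)/(6·2)=479/5196, b=Δ3−h3·(2M3+M4)/6=-3395/1299
seg 4: a=0, c=M4/2=585/866, d=(M5−M4)/(6·3)=-65/866, b=Δ4−h4·(2M4+M5)/6=-1322/1299
t_q=5 → seg 3, τ=1; S=4+-3395/1299·τ+53/433·τ²+479/5196·τ³=2773/1732

  seg 0: a=5 b=-13724/1299 c=0 d=3332/1299
  seg 1: a=-3 b=-3728/1299 c=3332/433 d=-2767/1299
  seg 2: a=5 b=3052/1299 c=-2202/433 d=2255/1299
  seg 3: a=4 b=-3395/1299 c=53/433 d=479/5196
  seg 4: a=0 b=-1322/1299 c=585/866 d=-65/866
S(5) = 2773/1732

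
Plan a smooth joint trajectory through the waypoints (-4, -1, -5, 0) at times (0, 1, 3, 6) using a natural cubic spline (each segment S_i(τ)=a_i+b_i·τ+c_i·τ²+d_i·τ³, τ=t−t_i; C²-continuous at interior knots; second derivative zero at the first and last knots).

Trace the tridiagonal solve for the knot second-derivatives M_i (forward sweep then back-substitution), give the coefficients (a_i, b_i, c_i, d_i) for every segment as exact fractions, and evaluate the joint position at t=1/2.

  seg 0: a=-4 b=169/42 c=0 d=-43/42
  seg 1: a=-1 b=20/21 c=-43/14 d=67/84
  seg 2: a=-5 b=-37/21 c=12/7 d=-4/21
S(1/2) = -237/112

Δ: Δ0=3, Δ1=-2, Δ2=5/3
row 1: diag=6, rhs=-30; c'=1/3, d'=-5
row 2: denom=10−2·1/3=28/3; d'=(22−2·-5)/(28/3)=24/7
back: M2=24/7
back: M1=-5−1/3·24/7=-43/7
M: M0=0, M1=-43/7, M2=24/7, M3=0
seg 0: a=-4, c=M0/2=0, d=(M1−M0)/(6·1)=-43/42, b=Δ0−h0·(2M0+M1)/6=169/42
seg 1: a=-1, c=M1/2=-43/14, d=(M2−M1)/(6·2)=67/84, b=Δ1−h1·(2M1+M2)/6=20/21
seg 2: a=-5, c=M2/2=12/7, d=(M3−M2)/(6·3)=-4/21, b=Δ2−h2·(2M2+M3)/6=-37/21
t_q=1/2 → seg 0, τ=1/2; S=-4+169/42·τ+0·τ²+-43/42·τ³=-237/112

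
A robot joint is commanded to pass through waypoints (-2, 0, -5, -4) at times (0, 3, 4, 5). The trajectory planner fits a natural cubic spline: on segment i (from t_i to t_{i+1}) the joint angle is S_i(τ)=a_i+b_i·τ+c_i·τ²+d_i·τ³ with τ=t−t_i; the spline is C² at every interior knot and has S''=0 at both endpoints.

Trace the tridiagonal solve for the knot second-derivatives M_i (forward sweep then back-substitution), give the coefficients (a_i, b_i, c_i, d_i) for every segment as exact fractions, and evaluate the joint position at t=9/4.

  seg 0: a=-2 b=320/93 c=0 d=-86/279
  seg 1: a=0 b=-454/93 c=-86/31 d=247/93
  seg 2: a=-5 b=-229/93 c=161/31 d=-161/93
S(9/4) = 2213/992

Δ: Δ0=2/3, Δ1=-5, Δ2=1
row 1: diag=8, rhs=-34; c'=1/8, d'=-17/4
row 2: denom=4−1·1/8=31/8; d'=(36−1·-17/4)/(31/8)=322/31
back: M2=322/31
back: M1=-17/4−1/8·322/31=-172/31
M: M0=0, M1=-172/31, M2=322/31, M3=0
seg 0: a=-2, c=M0/2=0, d=(M1−M0)/(6·3)=-86/279, b=Δ0−h0·(2M0+M1)/6=320/93
seg 1: a=0, c=M1/2=-86/31, d=(M2−M1)/(6·1)=247/93, b=Δ1−h1·(2M1+M2)/6=-454/93
seg 2: a=-5, c=M2/2=161/31, d=(M3−M2)/(6·1)=-161/93, b=Δ2−h2·(2M2+M3)/6=-229/93
t_q=9/4 → seg 0, τ=9/4; S=-2+320/93·τ+0·τ²+-86/279·τ³=2213/992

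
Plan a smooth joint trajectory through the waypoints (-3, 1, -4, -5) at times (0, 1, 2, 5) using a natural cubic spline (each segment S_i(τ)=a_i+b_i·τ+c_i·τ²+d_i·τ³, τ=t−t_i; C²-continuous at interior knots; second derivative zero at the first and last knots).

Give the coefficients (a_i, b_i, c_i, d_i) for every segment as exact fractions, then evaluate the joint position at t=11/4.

Δ: Δ0=4, Δ1=-5, Δ2=-1/3
row 1: diag=4, rhs=-54; c'=1/4, d'=-27/2
row 2: denom=8−1·1/4=31/4; d'=(28−1·-27/2)/(31/4)=166/31
back: M2=166/31
back: M1=-27/2−1/4·166/31=-460/31
M: M0=0, M1=-460/31, M2=166/31, M3=0
seg 0: a=-3, c=M0/2=0, d=(M1−M0)/(6·1)=-230/93, b=Δ0−h0·(2M0+M1)/6=602/93
seg 1: a=1, c=M1/2=-230/31, d=(M2−M1)/(6·1)=313/93, b=Δ1−h1·(2M1+M2)/6=-88/93
seg 2: a=-4, c=M2/2=83/31, d=(M3−M2)/(6·3)=-83/279, b=Δ2−h2·(2M2+M3)/6=-529/93
t_q=11/4 → seg 2, τ=3/4; S=-4+-529/93·τ+83/31·τ²+-83/279·τ³=-13661/1984

  seg 0: a=-3 b=602/93 c=0 d=-230/93
  seg 1: a=1 b=-88/93 c=-230/31 d=313/93
  seg 2: a=-4 b=-529/93 c=83/31 d=-83/279
S(11/4) = -13661/1984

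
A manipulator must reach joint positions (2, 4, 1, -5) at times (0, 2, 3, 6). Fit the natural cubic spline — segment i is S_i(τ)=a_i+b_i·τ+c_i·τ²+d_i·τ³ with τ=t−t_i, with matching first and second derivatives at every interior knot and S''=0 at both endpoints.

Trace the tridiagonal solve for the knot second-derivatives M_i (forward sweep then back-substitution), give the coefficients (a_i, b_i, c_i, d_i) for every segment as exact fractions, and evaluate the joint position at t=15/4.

Δ: Δ0=1, Δ1=-3, Δ2=-2
row 1: diag=6, rhs=-24; c'=1/6, d'=-4
row 2: denom=8−1·1/6=47/6; d'=(6−1·-4)/(47/6)=60/47
back: M2=60/47
back: M1=-4−1/6·60/47=-198/47
M: M0=0, M1=-198/47, M2=60/47, M3=0
seg 0: a=2, c=M0/2=0, d=(M1−M0)/(6·2)=-33/94, b=Δ0−h0·(2M0+M1)/6=113/47
seg 1: a=4, c=M1/2=-99/47, d=(M2−M1)/(6·1)=43/47, b=Δ1−h1·(2M1+M2)/6=-85/47
seg 2: a=1, c=M2/2=30/47, d=(M3−M2)/(6·3)=-10/141, b=Δ2−h2·(2M2+M3)/6=-154/47
t_q=15/4 → seg 2, τ=3/4; S=1+-154/47·τ+30/47·τ²+-10/141·τ³=-1697/1504

  seg 0: a=2 b=113/47 c=0 d=-33/94
  seg 1: a=4 b=-85/47 c=-99/47 d=43/47
  seg 2: a=1 b=-154/47 c=30/47 d=-10/141
S(15/4) = -1697/1504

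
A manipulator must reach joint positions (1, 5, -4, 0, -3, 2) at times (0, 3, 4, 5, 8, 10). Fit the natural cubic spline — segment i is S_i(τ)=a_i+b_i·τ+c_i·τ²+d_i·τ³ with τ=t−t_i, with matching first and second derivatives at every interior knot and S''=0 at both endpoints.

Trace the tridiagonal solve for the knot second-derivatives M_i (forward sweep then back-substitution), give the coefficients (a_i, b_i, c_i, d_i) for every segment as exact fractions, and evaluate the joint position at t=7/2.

  seg 0: a=1 b=9515/1414 c=0 d=-22889/38178
  seg 1: a=5 b=-6687/707 c=-22889/4242 d=24833/4242
  seg 2: a=-4 b=-11401/4242 c=25805/2121 d=-7747/1414
  seg 3: a=0 b=11048/2121 c=-18113/4242 d=28001/38178
  seg 4: a=-3 b=-2579/4242 c=1648/707 d=-824/2121
S(7/2) = -1679/4848

Δ: Δ0=4/3, Δ1=-9, Δ2=4, Δ3=-1, Δ4=5/2
row 1: diag=8, rhs=-62; c'=1/8, d'=-31/4
row 2: denom=4−1·1/8=31/8; d'=(78−1·-31/4)/(31/8)=686/31
row 3: denom=8−1·8/31=240/31; d'=(-30−1·686/31)/(240/31)=-101/15
row 4: denom=10−3·31/80=707/80; d'=(21−3·-101/15)/(707/80)=3296/707
back: M4=3296/707
back: M3=-101/15−31/80·3296/707=-18113/2121
back: M2=686/31−8/31·-18113/2121=51610/2121
back: M1=-31/4−1/8·51610/2121=-22889/2121
M: M0=0, M1=-22889/2121, M2=51610/2121, M3=-18113/2121, M4=3296/707, M5=0
seg 0: a=1, c=M0/2=0, d=(M1−M0)/(6·3)=-22889/38178, b=Δ0−h0·(2M0+M1)/6=9515/1414
seg 1: a=5, c=M1/2=-22889/4242, d=(M2−M1)/(6·1)=24833/4242, b=Δ1−h1·(2M1+M2)/6=-6687/707
seg 2: a=-4, c=M2/2=25805/2121, d=(M3−M2)/(6·1)=-7747/1414, b=Δ2−h2·(2M2+M3)/6=-11401/4242
seg 3: a=0, c=M3/2=-18113/4242, d=(M4−M3)/(6·3)=28001/38178, b=Δ3−h3·(2M3+M4)/6=11048/2121
seg 4: a=-3, c=M4/2=1648/707, d=(M5−M4)/(6·2)=-824/2121, b=Δ4−h4·(2M4+M5)/6=-2579/4242
t_q=7/2 → seg 1, τ=1/2; S=5+-6687/707·τ+-22889/4242·τ²+24833/4242·τ³=-1679/4848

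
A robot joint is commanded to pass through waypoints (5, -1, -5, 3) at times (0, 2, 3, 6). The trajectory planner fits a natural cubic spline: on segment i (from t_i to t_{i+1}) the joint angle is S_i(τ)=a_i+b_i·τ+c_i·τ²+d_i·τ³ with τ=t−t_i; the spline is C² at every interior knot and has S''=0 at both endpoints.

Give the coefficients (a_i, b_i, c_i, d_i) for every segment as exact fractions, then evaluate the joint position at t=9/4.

Δ: Δ0=-3, Δ1=-4, Δ2=8/3
row 1: diag=6, rhs=-6; c'=1/6, d'=-1
row 2: denom=8−1·1/6=47/6; d'=(40−1·-1)/(47/6)=246/47
back: M2=246/47
back: M1=-1−1/6·246/47=-88/47
M: M0=0, M1=-88/47, M2=246/47, M3=0
seg 0: a=5, c=M0/2=0, d=(M1−M0)/(6·2)=-22/141, b=Δ0−h0·(2M0+M1)/6=-335/141
seg 1: a=-1, c=M1/2=-44/47, d=(M2−M1)/(6·1)=167/141, b=Δ1−h1·(2M1+M2)/6=-599/141
seg 2: a=-5, c=M2/2=123/47, d=(M3−M2)/(6·3)=-41/141, b=Δ2−h2·(2M2+M3)/6=-362/141
t_q=9/4 → seg 1, τ=1/4; S=-1+-599/141·τ+-44/47·τ²+167/141·τ³=-6323/3008

  seg 0: a=5 b=-335/141 c=0 d=-22/141
  seg 1: a=-1 b=-599/141 c=-44/47 d=167/141
  seg 2: a=-5 b=-362/141 c=123/47 d=-41/141
S(9/4) = -6323/3008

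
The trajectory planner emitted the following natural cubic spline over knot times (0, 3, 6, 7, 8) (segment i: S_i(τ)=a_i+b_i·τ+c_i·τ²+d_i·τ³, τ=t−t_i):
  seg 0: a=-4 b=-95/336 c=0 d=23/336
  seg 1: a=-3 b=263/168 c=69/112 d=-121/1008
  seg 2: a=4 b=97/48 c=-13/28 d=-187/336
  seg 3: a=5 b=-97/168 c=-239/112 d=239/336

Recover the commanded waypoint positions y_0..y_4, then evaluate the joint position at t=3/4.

y_0 = S_0(0) = a_0 = -4
y_1 = S_1(0) = a_1 = -3
y_2 = S_2(0) = a_2 = 4
y_3 = S_3(0) = a_3 = 5
y_4 = S_3(1) = 3
t_q=3/4 is in segment 0 (τ=3/4); S_0(τ)=-29985/7168

y_0=-4 y_1=-3 y_2=4 y_3=5 y_4=3
S(3/4) = -29985/7168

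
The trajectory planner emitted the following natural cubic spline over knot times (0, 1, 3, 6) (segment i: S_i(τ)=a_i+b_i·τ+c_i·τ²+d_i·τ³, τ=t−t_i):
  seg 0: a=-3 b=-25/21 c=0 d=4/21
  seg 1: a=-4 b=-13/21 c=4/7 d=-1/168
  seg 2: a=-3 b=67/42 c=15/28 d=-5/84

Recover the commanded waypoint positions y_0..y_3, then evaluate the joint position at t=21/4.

y_0=-3 y_1=-4 y_2=-3 y_3=5
S(21/4) = 4701/1792

y_0 = S_0(0) = a_0 = -3
y_1 = S_1(0) = a_1 = -4
y_2 = S_2(0) = a_2 = -3
y_3 = S_2(3) = 5
t_q=21/4 is in segment 2 (τ=9/4); S_2(τ)=4701/1792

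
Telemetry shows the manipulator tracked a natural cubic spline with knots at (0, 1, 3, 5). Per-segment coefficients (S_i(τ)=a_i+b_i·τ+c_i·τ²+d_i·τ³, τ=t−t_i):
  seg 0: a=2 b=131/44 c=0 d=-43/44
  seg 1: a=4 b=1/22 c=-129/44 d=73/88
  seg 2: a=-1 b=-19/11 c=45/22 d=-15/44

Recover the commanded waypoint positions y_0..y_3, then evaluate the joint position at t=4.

y_0=2 y_1=4 y_2=-1 y_3=1
S(4) = -45/44

y_0 = S_0(0) = a_0 = 2
y_1 = S_1(0) = a_1 = 4
y_2 = S_2(0) = a_2 = -1
y_3 = S_2(2) = 1
t_q=4 is in segment 2 (τ=1); S_2(τ)=-45/44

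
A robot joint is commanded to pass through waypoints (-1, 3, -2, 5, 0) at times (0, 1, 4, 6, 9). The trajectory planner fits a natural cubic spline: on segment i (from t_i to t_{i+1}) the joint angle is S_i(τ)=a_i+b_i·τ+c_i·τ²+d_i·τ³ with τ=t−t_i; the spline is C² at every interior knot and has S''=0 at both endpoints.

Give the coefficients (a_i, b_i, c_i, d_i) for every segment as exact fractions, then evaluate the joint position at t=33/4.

  seg 0: a=-1 b=1721/339 c=0 d=-365/339
  seg 1: a=3 b=626/339 c=-365/113 d=698/1017
  seg 2: a=-2 b=338/339 c=333/113 d=-2299/2712
  seg 3: a=5 b=1771/678 c=-967/452 d=967/4068
S(33/4) = 79675/28928

Δ: Δ0=4, Δ1=-5/3, Δ2=7/2, Δ3=-5/3
row 1: diag=8, rhs=-34; c'=3/8, d'=-17/4
row 2: denom=10−3·3/8=71/8; d'=(31−3·-17/4)/(71/8)=350/71
row 3: denom=10−2·16/71=678/71; d'=(-31−2·350/71)/(678/71)=-967/226
back: M3=-967/226
back: M2=350/71−16/71·-967/226=666/113
back: M1=-17/4−3/8·666/113=-730/113
M: M0=0, M1=-730/113, M2=666/113, M3=-967/226, M4=0
seg 0: a=-1, c=M0/2=0, d=(M1−M0)/(6·1)=-365/339, b=Δ0−h0·(2M0+M1)/6=1721/339
seg 1: a=3, c=M1/2=-365/113, d=(M2−M1)/(6·3)=698/1017, b=Δ1−h1·(2M1+M2)/6=626/339
seg 2: a=-2, c=M2/2=333/113, d=(M3−M2)/(6·2)=-2299/2712, b=Δ2−h2·(2M2+M3)/6=338/339
seg 3: a=5, c=M3/2=-967/452, d=(M4−M3)/(6·3)=967/4068, b=Δ3−h3·(2M3+M4)/6=1771/678
t_q=33/4 → seg 3, τ=9/4; S=5+1771/678·τ+-967/452·τ²+967/4068·τ³=79675/28928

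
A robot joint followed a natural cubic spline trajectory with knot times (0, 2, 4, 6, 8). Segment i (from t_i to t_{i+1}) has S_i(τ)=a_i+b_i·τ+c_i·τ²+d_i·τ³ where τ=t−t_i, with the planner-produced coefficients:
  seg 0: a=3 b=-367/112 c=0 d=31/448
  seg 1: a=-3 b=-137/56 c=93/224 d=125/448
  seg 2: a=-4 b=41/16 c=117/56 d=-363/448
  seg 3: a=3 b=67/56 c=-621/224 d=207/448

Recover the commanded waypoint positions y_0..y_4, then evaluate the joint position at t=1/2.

y_0 = S_0(0) = a_0 = 3
y_1 = S_1(0) = a_1 = -3
y_2 = S_2(0) = a_2 = -4
y_3 = S_3(0) = a_3 = 3
y_4 = S_3(2) = -2
t_q=1/2 is in segment 0 (τ=1/2); S_0(τ)=4911/3584

y_0=3 y_1=-3 y_2=-4 y_3=3 y_4=-2
S(1/2) = 4911/3584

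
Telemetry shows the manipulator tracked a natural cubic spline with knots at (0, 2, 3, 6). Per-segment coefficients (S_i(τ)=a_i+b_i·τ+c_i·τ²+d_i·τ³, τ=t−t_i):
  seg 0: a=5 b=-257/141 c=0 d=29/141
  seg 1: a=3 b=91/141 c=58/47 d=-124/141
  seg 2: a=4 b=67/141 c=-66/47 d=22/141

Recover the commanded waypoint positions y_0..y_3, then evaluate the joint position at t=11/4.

y_0=5 y_1=3 y_2=4 y_3=-3
S(11/4) = 2863/752

y_0 = S_0(0) = a_0 = 5
y_1 = S_1(0) = a_1 = 3
y_2 = S_2(0) = a_2 = 4
y_3 = S_2(3) = -3
t_q=11/4 is in segment 1 (τ=3/4); S_1(τ)=2863/752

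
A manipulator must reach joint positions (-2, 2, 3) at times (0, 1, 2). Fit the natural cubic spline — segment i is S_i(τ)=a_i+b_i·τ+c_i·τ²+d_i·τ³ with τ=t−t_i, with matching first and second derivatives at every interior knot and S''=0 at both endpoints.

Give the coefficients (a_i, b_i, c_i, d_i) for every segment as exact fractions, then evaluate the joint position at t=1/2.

Δ: Δ0=4, Δ1=1
row 1: diag=4, rhs=-18; c'=1/4, d'=-9/2
back: M1=-9/2
M: M0=0, M1=-9/2, M2=0
seg 0: a=-2, c=M0/2=0, d=(M1−M0)/(6·1)=-3/4, b=Δ0−h0·(2M0+M1)/6=19/4
seg 1: a=2, c=M1/2=-9/4, d=(M2−M1)/(6·1)=3/4, b=Δ1−h1·(2M1+M2)/6=5/2
t_q=1/2 → seg 0, τ=1/2; S=-2+19/4·τ+0·τ²+-3/4·τ³=9/32

  seg 0: a=-2 b=19/4 c=0 d=-3/4
  seg 1: a=2 b=5/2 c=-9/4 d=3/4
S(1/2) = 9/32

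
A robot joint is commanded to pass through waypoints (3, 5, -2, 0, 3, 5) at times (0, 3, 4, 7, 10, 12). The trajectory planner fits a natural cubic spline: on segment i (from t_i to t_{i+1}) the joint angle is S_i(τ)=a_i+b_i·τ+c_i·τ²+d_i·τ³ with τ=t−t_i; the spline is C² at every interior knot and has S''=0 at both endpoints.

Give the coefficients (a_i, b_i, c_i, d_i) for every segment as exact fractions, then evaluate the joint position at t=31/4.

Δ: Δ0=2/3, Δ1=-7, Δ2=2/3, Δ3=1, Δ4=1
row 1: diag=8, rhs=-46; c'=1/8, d'=-23/4
row 2: denom=8−1·1/8=63/8; d'=(46−1·-23/4)/(63/8)=46/7
row 3: denom=12−3·8/21=76/7; d'=(2−3·46/7)/(76/7)=-31/19
row 4: denom=10−3·21/76=697/76; d'=(0−3·-31/19)/(697/76)=372/697
back: M4=372/697
back: M3=-31/19−21/76·372/697=-1240/697
back: M2=46/7−8/21·-1240/697=15158/2091
back: M1=-23/4−1/8·15158/2091=-13918/2091
M: M0=0, M1=-13918/2091, M2=15158/2091, M3=-1240/697, M4=372/697, M5=0
seg 0: a=3, c=M0/2=0, d=(M1−M0)/(6·3)=-6959/18819, b=Δ0−h0·(2M0+M1)/6=8353/2091
seg 1: a=5, c=M1/2=-6959/2091, d=(M2−M1)/(6·1)=4846/2091, b=Δ1−h1·(2M1+M2)/6=-12524/2091
seg 2: a=-2, c=M2/2=7579/2091, d=(M3−M2)/(6·3)=-9439/18819, b=Δ2−h2·(2M2+M3)/6=-3968/697
seg 3: a=0, c=M3/2=-620/697, d=(M4−M3)/(6·3)=806/6273, b=Δ3−h3·(2M3+M4)/6=103/41
seg 4: a=3, c=M4/2=186/697, d=(M5−M4)/(6·2)=-31/697, b=Δ4−h4·(2M4+M5)/6=449/697
t_q=31/4 → seg 3, τ=3/4; S=0+103/41·τ+-620/697·τ²+806/6273·τ³=32073/22304

  seg 0: a=3 b=8353/2091 c=0 d=-6959/18819
  seg 1: a=5 b=-12524/2091 c=-6959/2091 d=4846/2091
  seg 2: a=-2 b=-3968/697 c=7579/2091 d=-9439/18819
  seg 3: a=0 b=103/41 c=-620/697 d=806/6273
  seg 4: a=3 b=449/697 c=186/697 d=-31/697
S(31/4) = 32073/22304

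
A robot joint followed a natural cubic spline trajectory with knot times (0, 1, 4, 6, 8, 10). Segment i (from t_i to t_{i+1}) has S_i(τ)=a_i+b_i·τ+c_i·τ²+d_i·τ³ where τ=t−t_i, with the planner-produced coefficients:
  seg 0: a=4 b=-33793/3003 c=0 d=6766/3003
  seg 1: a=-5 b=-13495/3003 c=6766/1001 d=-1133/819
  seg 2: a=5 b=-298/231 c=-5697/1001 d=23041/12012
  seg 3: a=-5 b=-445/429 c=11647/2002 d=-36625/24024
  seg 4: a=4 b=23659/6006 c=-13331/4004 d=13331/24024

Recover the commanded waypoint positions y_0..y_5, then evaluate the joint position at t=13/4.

y_0 = S_0(0) = a_0 = 4
y_1 = S_1(0) = a_1 = -5
y_2 = S_2(0) = a_2 = 5
y_3 = S_3(0) = a_3 = -5
y_4 = S_4(0) = a_4 = 4
y_5 = S_4(2) = 3
t_q=13/4 is in segment 1 (τ=9/4); S_1(τ)=214601/64064

y_0=4 y_1=-5 y_2=5 y_3=-5 y_4=4 y_5=3
S(13/4) = 214601/64064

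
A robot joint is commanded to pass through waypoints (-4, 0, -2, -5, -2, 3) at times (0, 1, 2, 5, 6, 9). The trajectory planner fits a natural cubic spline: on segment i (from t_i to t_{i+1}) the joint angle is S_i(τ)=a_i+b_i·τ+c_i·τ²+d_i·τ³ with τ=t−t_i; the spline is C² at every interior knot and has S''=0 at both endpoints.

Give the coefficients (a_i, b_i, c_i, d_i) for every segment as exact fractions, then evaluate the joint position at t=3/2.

Δ: Δ0=4, Δ1=-2, Δ2=-1, Δ3=3, Δ4=5/3
row 1: diag=4, rhs=-36; c'=1/4, d'=-9
row 2: denom=8−1·1/4=31/4; d'=(6−1·-9)/(31/4)=60/31
row 3: denom=8−3·12/31=212/31; d'=(24−3·60/31)/(212/31)=141/53
row 4: denom=8−1·31/212=1665/212; d'=(-8−1·141/53)/(1665/212)=-452/333
back: M4=-452/333
back: M3=141/53−31/212·-452/333=952/333
back: M2=60/31−12/31·952/333=92/111
back: M1=-9−1/4·92/111=-1022/111
M: M0=0, M1=-1022/111, M2=92/111, M3=952/333, M4=-452/333, M5=0
seg 0: a=-4, c=M0/2=0, d=(M1−M0)/(6·1)=-511/333, b=Δ0−h0·(2M0+M1)/6=1843/333
seg 1: a=0, c=M1/2=-511/111, d=(M2−M1)/(6·1)=557/333, b=Δ1−h1·(2M1+M2)/6=310/333
seg 2: a=-2, c=M2/2=46/111, d=(M3−M2)/(6·3)=338/2997, b=Δ2−h2·(2M2+M3)/6=-1085/333
seg 3: a=-5, c=M3/2=476/333, d=(M4−M3)/(6·1)=-26/37, b=Δ3−h3·(2M3+M4)/6=757/333
seg 4: a=-2, c=M4/2=-226/333, d=(M5−M4)/(6·3)=226/2997, b=Δ4−h4·(2M4+M5)/6=1007/333
t_q=3/2 → seg 1, τ=1/2; S=0+310/333·τ+-511/111·τ²+557/333·τ³=-141/296

  seg 0: a=-4 b=1843/333 c=0 d=-511/333
  seg 1: a=0 b=310/333 c=-511/111 d=557/333
  seg 2: a=-2 b=-1085/333 c=46/111 d=338/2997
  seg 3: a=-5 b=757/333 c=476/333 d=-26/37
  seg 4: a=-2 b=1007/333 c=-226/333 d=226/2997
S(3/2) = -141/296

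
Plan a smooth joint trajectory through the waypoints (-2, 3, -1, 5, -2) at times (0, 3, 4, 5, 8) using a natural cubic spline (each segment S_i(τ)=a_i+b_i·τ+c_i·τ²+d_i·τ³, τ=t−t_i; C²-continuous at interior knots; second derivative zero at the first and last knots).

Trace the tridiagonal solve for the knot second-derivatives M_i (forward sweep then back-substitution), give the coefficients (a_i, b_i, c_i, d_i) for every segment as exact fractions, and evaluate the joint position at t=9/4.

Δ: Δ0=5/3, Δ1=-4, Δ2=6, Δ3=-7/3
row 1: diag=8, rhs=-34; c'=1/8, d'=-17/4
row 2: denom=4−1·1/8=31/8; d'=(60−1·-17/4)/(31/8)=514/31
row 3: denom=8−1·8/31=240/31; d'=(-50−1·514/31)/(240/31)=-43/5
back: M3=-43/5
back: M2=514/31−8/31·-43/5=94/5
back: M1=-17/4−1/8·94/5=-33/5
M: M0=0, M1=-33/5, M2=94/5, M3=-43/5, M4=0
seg 0: a=-2, c=M0/2=0, d=(M1−M0)/(6·3)=-11/30, b=Δ0−h0·(2M0+M1)/6=149/30
seg 1: a=3, c=M1/2=-33/10, d=(M2−M1)/(6·1)=127/30, b=Δ1−h1·(2M1+M2)/6=-74/15
seg 2: a=-1, c=M2/2=47/5, d=(M3−M2)/(6·1)=-137/30, b=Δ2−h2·(2M2+M3)/6=7/6
seg 3: a=5, c=M3/2=-43/10, d=(M4−M3)/(6·3)=43/90, b=Δ3−h3·(2M3+M4)/6=94/15
t_q=9/4 → seg 0, τ=9/4; S=-2+149/30·τ+0·τ²+-11/30·τ³=3199/640

  seg 0: a=-2 b=149/30 c=0 d=-11/30
  seg 1: a=3 b=-74/15 c=-33/10 d=127/30
  seg 2: a=-1 b=7/6 c=47/5 d=-137/30
  seg 3: a=5 b=94/15 c=-43/10 d=43/90
S(9/4) = 3199/640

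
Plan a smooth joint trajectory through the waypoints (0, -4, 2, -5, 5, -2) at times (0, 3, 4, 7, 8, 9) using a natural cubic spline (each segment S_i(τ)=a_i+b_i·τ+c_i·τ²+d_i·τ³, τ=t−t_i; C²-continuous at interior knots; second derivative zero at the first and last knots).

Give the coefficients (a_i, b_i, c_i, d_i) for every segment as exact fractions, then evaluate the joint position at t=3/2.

  seg 0: a=0 b=-2752/555 c=0 d=2012/4995
  seg 1: a=-4 b=3284/555 c=2012/555 d=-1966/555
  seg 2: a=2 b=94/37 c=-3886/555 d=8953/4995
  seg 3: a=-5 b=1651/185 c=1689/185 d=-298/37
  seg 4: a=5 b=559/185 c=-2781/185 d=927/185
S(3/2) = -2249/370

Δ: Δ0=-4/3, Δ1=6, Δ2=-7/3, Δ3=10, Δ4=-7
row 1: diag=8, rhs=44; c'=1/8, d'=11/2
row 2: denom=8−1·1/8=63/8; d'=(-50−1·11/2)/(63/8)=-148/21
row 3: denom=8−3·8/21=48/7; d'=(74−3·-148/21)/(48/7)=111/8
row 4: denom=4−1·7/48=185/48; d'=(-102−1·111/8)/(185/48)=-5562/185
back: M4=-5562/185
back: M3=111/8−7/48·-5562/185=3378/185
back: M2=-148/21−8/21·3378/185=-7772/555
back: M1=11/2−1/8·-7772/555=4024/555
M: M0=0, M1=4024/555, M2=-7772/555, M3=3378/185, M4=-5562/185, M5=0
seg 0: a=0, c=M0/2=0, d=(M1−M0)/(6·3)=2012/4995, b=Δ0−h0·(2M0+M1)/6=-2752/555
seg 1: a=-4, c=M1/2=2012/555, d=(M2−M1)/(6·1)=-1966/555, b=Δ1−h1·(2M1+M2)/6=3284/555
seg 2: a=2, c=M2/2=-3886/555, d=(M3−M2)/(6·3)=8953/4995, b=Δ2−h2·(2M2+M3)/6=94/37
seg 3: a=-5, c=M3/2=1689/185, d=(M4−M3)/(6·1)=-298/37, b=Δ3−h3·(2M3+M4)/6=1651/185
seg 4: a=5, c=M4/2=-2781/185, d=(M5−M4)/(6·1)=927/185, b=Δ4−h4·(2M4+M5)/6=559/185
t_q=3/2 → seg 0, τ=3/2; S=0+-2752/555·τ+0·τ²+2012/4995·τ³=-2249/370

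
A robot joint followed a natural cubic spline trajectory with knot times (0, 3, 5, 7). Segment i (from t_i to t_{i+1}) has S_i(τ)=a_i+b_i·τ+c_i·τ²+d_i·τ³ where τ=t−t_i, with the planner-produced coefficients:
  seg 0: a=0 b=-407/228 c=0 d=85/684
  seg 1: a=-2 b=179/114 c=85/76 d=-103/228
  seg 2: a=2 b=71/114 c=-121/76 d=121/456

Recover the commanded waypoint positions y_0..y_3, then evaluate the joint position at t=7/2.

y_0=0 y_1=-2 y_2=2 y_3=-1
S(7/2) = -603/608

y_0 = S_0(0) = a_0 = 0
y_1 = S_1(0) = a_1 = -2
y_2 = S_2(0) = a_2 = 2
y_3 = S_2(2) = -1
t_q=7/2 is in segment 1 (τ=1/2); S_1(τ)=-603/608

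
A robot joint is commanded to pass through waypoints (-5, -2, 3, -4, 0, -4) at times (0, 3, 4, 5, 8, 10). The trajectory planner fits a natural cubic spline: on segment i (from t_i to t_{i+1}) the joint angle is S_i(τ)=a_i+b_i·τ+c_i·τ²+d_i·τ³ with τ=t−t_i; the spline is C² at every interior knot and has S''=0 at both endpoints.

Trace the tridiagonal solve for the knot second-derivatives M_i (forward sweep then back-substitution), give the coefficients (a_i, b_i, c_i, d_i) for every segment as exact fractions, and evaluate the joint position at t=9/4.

Δ: Δ0=1, Δ1=5, Δ2=-7, Δ3=4/3, Δ4=-2
row 1: diag=8, rhs=24; c'=1/8, d'=3
row 2: denom=4−1·1/8=31/8; d'=(-72−1·3)/(31/8)=-600/31
row 3: denom=8−1·8/31=240/31; d'=(50−1·-600/31)/(240/31)=215/24
row 4: denom=10−3·31/80=707/80; d'=(-20−3·215/24)/(707/80)=-3750/707
back: M4=-3750/707
back: M3=215/24−31/80·-3750/707=23360/2121
back: M2=-600/31−8/31·23360/2121=-47080/2121
back: M1=3−1/8·-47080/2121=12248/2121
M: M0=0, M1=12248/2121, M2=-47080/2121, M3=23360/2121, M4=-3750/707, M5=0
seg 0: a=-5, c=M0/2=0, d=(M1−M0)/(6·3)=6124/19089, b=Δ0−h0·(2M0+M1)/6=-4003/2121
seg 1: a=-2, c=M1/2=6124/2121, d=(M2−M1)/(6·1)=-3296/707, b=Δ1−h1·(2M1+M2)/6=14369/2121
seg 2: a=3, c=M2/2=-23540/2121, d=(M3−M2)/(6·1)=11740/2121, b=Δ2−h2·(2M2+M3)/6=-3047/2121
seg 3: a=-4, c=M3/2=11680/2121, d=(M4−M3)/(6·3)=-17305/19089, b=Δ3−h3·(2M3+M4)/6=-4969/707
seg 4: a=0, c=M4/2=-1875/707, d=(M5−M4)/(6·2)=625/1414, b=Δ4−h4·(2M4+M5)/6=1086/707
t_q=9/4 → seg 0, τ=9/4; S=-5+-4003/2121·τ+0·τ²+6124/19089·τ³=-9037/1616

  seg 0: a=-5 b=-4003/2121 c=0 d=6124/19089
  seg 1: a=-2 b=14369/2121 c=6124/2121 d=-3296/707
  seg 2: a=3 b=-3047/2121 c=-23540/2121 d=11740/2121
  seg 3: a=-4 b=-4969/707 c=11680/2121 d=-17305/19089
  seg 4: a=0 b=1086/707 c=-1875/707 d=625/1414
S(9/4) = -9037/1616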